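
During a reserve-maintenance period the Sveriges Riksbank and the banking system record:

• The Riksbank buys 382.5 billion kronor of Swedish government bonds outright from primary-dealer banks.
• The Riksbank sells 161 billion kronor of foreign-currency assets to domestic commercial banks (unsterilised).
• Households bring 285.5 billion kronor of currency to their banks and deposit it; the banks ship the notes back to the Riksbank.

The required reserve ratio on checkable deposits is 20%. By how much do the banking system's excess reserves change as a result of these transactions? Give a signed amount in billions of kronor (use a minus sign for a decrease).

+449.9 billion

OMO purchase (from banks) 382.5 billion kronor: reserves +382.5B, deposits 0.
FX sale 161 billion kronor: reserves −161B, deposits 0.
Currency deposit 285.5 billion kronor: reserves +285.5B, deposits +285.5B.
Totals: Δreserves = +507B, Δdeposits = +285.5B.
Δrequired reserves = 20% × +285.5B = +57.1B.
Δexcess reserves = Δreserves − Δrequired = +507B − (+57.1B) = +449.9 billion.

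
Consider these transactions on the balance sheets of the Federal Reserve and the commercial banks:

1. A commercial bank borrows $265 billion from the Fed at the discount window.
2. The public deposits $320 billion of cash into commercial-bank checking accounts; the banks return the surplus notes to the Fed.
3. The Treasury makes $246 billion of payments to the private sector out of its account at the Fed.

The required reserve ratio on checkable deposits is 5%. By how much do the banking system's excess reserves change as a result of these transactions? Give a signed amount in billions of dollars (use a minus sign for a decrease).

+$802.7 billion

Discount-window loan $265 billion: reserves +$265B, deposits 0.
Currency deposit $320 billion: reserves +$320B, deposits +$320B.
Government spending $246 billion: reserves +$246B, deposits +$246B.
Totals: Δreserves = +$831B, Δdeposits = +$566B.
Δrequired reserves = 5% × +$566B = +$28.3B.
Δexcess reserves = Δreserves − Δrequired = +$831B − (+$28.3B) = +$802.7 billion.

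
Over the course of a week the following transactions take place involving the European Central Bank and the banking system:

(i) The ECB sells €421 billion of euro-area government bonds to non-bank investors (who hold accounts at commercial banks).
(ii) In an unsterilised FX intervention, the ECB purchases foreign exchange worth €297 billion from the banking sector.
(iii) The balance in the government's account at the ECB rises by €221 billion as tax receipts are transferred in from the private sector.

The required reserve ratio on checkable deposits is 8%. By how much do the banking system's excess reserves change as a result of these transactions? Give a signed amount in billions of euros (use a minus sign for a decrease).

Asset sale (to non-banks) €421 billion: reserves −€421B, deposits −€421B.
FX purchase €297 billion: reserves +€297B, deposits 0.
Government account inflow €221 billion: reserves −€221B, deposits −€221B.
Totals: Δreserves = −€345B, Δdeposits = −€642B.
Δrequired reserves = 8% × −€642B = −€51.36B.
Δexcess reserves = Δreserves − Δrequired = −€345B − (−€51.36B) = -€293.64 billion.

-€293.64 billion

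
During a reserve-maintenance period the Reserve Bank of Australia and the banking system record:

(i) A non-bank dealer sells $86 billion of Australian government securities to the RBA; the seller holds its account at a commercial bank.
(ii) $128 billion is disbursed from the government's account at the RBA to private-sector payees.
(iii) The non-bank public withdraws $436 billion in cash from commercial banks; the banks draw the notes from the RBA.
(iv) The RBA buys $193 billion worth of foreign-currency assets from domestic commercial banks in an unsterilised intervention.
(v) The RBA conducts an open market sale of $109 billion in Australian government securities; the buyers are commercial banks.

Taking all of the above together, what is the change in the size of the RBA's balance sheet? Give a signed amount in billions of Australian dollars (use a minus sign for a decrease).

+$170 billion

Asset purchase (from non-banks) $86 billion: an RBA asset is acquired → +$86B.
Government spending $128 billion: only the composition of liabilities changes → 0.
Currency withdrawal $436 billion: only the composition of liabilities changes → 0.
FX purchase $193 billion: an RBA asset is acquired → +$193B.
OMO sale (to banks) $109 billion: an RBA asset is shed → −$109B.
Net: 86 + 0 + 0 + 193 − 109 = +$170 billion.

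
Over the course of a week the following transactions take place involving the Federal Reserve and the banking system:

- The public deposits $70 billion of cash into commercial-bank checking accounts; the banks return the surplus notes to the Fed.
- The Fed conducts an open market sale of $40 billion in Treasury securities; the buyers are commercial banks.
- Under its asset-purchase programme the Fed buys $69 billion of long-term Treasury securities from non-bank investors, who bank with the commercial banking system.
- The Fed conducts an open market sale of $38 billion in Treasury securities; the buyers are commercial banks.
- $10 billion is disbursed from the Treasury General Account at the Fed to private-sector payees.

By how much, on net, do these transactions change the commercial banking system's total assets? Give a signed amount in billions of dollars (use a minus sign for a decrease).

+$149 billion

Fed balance sheet:
  Assets:      Securities −$9B
  Liabilities: Bank reserves +$71B, Currency in circulation −$70B, Government deposits −$10B
Commercial banking system:
  Assets:      Reserves at CB +$71B, Securities +$78B
  Liabilities: Checkable deposits +$149B
Change in total bank assets = +$149 billion.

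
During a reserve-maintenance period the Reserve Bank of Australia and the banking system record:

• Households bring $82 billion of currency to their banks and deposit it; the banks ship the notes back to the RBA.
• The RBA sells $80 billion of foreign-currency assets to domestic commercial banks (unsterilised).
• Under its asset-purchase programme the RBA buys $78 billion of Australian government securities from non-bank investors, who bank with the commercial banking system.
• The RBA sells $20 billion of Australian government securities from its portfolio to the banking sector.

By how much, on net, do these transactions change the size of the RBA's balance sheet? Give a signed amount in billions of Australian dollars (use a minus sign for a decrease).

-$22 billion

RBA balance sheet:
  Assets:      Securities +$58B, Foreign assets −$80B
  Liabilities: Bank reserves +$60B, Currency in circulation −$82B
Change in total RBA assets = -$22 billion.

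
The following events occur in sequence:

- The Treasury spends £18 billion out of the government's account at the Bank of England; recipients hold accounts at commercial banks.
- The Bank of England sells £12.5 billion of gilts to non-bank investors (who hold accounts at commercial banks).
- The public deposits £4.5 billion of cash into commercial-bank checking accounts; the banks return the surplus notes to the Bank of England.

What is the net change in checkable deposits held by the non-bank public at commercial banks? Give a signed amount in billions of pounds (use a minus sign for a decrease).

+£10 billion

Bank of England balance sheet:
  Assets:      Securities −£12.5B
  Liabilities: Bank reserves +£10B, Currency in circulation −£4.5B, Government deposits −£18B
Commercial banking system:
  Assets:      Reserves at CB +£10B
  Liabilities: Checkable deposits +£10B
So the change in checkable deposits held by the non-bank public at commercial banks is +£10 billion.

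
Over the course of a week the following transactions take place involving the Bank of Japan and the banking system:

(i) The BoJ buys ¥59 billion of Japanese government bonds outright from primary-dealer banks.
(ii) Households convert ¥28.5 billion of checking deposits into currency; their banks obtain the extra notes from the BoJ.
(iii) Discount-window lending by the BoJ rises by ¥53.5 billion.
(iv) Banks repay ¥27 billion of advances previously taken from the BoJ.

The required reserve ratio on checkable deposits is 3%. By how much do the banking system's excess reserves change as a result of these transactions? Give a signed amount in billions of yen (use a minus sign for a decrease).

OMO purchase (from banks) ¥59 billion: reserves +¥59B, deposits 0.
Currency withdrawal ¥28.5 billion: reserves −¥28.5B, deposits −¥28.5B.
Discount-window loan ¥53.5 billion: reserves +¥53.5B, deposits 0.
Discount-window repayment ¥27 billion: reserves −¥27B, deposits 0.
Totals: Δreserves = +¥57B, Δdeposits = −¥28.5B.
Δrequired reserves = 3% × −¥28.5B = −¥0.855B.
Δexcess reserves = Δreserves − Δrequired = +¥57B − (−¥0.855B) = +¥57.855 billion.

+¥57.855 billion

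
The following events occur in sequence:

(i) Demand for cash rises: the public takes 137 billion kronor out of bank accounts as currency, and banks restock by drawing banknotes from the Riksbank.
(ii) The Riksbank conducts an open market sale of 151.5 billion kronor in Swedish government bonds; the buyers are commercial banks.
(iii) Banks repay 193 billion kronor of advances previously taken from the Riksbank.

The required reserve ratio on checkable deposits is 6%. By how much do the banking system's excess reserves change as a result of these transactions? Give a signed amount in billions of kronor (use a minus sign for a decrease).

Currency withdrawal 137 billion kronor: reserves −137B, deposits −137B.
OMO sale (to banks) 151.5 billion kronor: reserves −151.5B, deposits 0.
Discount-window repayment 193 billion kronor: reserves −193B, deposits 0.
Totals: Δreserves = −481.5B, Δdeposits = −137B.
Δrequired reserves = 6% × −137B = −8.22B.
Δexcess reserves = Δreserves − Δrequired = −481.5B − (−8.22B) = -473.28 billion.

-473.28 billion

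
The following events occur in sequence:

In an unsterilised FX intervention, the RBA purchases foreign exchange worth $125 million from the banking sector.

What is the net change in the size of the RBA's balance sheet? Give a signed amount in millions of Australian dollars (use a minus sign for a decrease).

+$125 million

FX purchase $125 million: an RBA asset is acquired → +$125M.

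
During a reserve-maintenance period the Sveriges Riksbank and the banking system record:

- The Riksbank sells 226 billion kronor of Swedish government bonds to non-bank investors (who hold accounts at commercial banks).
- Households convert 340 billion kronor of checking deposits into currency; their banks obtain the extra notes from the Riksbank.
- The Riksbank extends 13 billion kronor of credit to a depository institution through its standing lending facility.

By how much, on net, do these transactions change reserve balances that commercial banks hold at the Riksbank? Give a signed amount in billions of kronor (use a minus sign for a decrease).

-553 billion

Asset sale (to non-banks) 226 billion kronor: the non-bank buyers' banks settle from reserves → −226B.
Currency withdrawal 340 billion kronor: banks swap reserves for currency → −340B.
Discount-window loan 13 billion kronor: the loan is credited to the bank's reserve account → +13B.
Net: −226 − 340 + 13 = -553 billion.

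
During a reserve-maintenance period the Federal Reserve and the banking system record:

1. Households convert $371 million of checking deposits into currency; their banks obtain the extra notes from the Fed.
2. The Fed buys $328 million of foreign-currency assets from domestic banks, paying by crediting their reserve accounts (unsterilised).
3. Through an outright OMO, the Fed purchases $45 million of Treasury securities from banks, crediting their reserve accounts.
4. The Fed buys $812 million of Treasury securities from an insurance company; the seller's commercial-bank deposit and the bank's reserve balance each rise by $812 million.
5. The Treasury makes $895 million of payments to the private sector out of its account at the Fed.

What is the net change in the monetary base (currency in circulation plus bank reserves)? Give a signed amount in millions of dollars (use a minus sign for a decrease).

+$2080 million

Currency withdrawal $371 million: just a shift between currency and reserves — both are base money → 0.
FX purchase $328 million: Fed balance sheet expands → +$328M.
OMO purchase (from banks) $45 million: Fed balance sheet expands → +$45M.
Asset purchase (from non-banks) $812 million: Fed balance sheet expands → +$812M.
Government spending $895 million: a non-base liability converts back to reserves → +$895M.
Net: 0 + 328 + 45 + 812 + 895 = +$2080 million.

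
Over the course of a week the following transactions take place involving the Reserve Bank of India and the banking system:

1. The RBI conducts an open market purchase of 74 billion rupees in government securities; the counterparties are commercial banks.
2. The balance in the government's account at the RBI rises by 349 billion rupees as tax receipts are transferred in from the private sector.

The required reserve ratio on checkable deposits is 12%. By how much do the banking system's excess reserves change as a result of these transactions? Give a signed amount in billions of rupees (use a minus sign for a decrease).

-233.12 billion

OMO purchase (from banks) 74 billion rupees: reserves +74B, deposits 0.
Government account inflow 349 billion rupees: reserves −349B, deposits −349B.
Totals: Δreserves = −275B, Δdeposits = −349B.
Δrequired reserves = 12% × −349B = −41.88B.
Δexcess reserves = Δreserves − Δrequired = −275B − (−41.88B) = -233.12 billion.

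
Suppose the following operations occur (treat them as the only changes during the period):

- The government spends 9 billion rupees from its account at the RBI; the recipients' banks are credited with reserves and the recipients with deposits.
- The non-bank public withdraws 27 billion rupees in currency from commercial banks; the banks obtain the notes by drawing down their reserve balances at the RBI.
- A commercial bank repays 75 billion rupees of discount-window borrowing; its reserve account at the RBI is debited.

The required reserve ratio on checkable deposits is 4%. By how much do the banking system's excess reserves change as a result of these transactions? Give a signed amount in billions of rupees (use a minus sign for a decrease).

-92.28 billion

Government spending 9 billion rupees: reserves +9B, deposits +9B.
Currency withdrawal 27 billion rupees: reserves −27B, deposits −27B.
Discount-window repayment 75 billion rupees: reserves −75B, deposits 0.
Totals: Δreserves = −93B, Δdeposits = −18B.
Δrequired reserves = 4% × −18B = −0.72B.
Δexcess reserves = Δreserves − Δrequired = −93B − (−0.72B) = -92.28 billion.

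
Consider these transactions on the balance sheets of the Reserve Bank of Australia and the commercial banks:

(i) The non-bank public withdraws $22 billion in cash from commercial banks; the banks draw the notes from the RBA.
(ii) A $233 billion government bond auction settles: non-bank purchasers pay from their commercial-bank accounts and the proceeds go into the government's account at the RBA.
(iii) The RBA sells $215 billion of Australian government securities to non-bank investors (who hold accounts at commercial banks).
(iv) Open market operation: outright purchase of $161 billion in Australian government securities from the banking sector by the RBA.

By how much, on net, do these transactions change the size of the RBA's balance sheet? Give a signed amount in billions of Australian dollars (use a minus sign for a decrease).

RBA balance sheet:
  Assets:      Securities −$54B
  Liabilities: Bank reserves −$309B, Currency in circulation +$22B, Government deposits +$233B
Commercial banking system:
  Assets:      Reserves at CB −$309B, Securities −$161B
  Liabilities: Checkable deposits −$470B
Change in total RBA assets = -$54 billion.

-$54 billion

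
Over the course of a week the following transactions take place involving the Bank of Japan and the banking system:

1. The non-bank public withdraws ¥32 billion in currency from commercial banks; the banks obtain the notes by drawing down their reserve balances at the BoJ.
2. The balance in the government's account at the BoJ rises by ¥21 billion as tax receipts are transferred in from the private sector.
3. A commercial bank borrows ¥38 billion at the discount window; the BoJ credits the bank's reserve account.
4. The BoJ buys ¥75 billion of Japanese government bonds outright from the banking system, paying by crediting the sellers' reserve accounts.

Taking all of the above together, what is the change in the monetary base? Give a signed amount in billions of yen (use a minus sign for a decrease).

+¥92 billion

Currency withdrawal ¥32 billion: just a shift between currency and reserves — both are base money → 0.
Government account inflow ¥21 billion: reserves shift to a non-base liability → −¥21B.
Discount-window loan ¥38 billion: BoJ balance sheet expands → +¥38B.
OMO purchase (from banks) ¥75 billion: BoJ balance sheet expands → +¥75B.
Net: 0 − 21 + 38 + 75 = +¥92 billion.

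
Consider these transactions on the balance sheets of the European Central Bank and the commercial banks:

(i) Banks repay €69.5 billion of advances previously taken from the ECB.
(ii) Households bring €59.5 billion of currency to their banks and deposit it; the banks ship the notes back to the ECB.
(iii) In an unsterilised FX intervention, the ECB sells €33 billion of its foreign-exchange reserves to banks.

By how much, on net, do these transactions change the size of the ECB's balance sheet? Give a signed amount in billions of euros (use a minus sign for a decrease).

ECB balance sheet:
  Assets:      Loans to banks −€69.5B, Foreign assets −€33B
  Liabilities: Bank reserves −€43B, Currency in circulation −€59.5B
Commercial banking system:
  Assets:      Reserves at CB −€43B, Foreign assets +€33B
  Liabilities: Checkable deposits +€59.5B, Borrowings from CB −€69.5B
Change in total ECB assets = -€102.5 billion.

-€102.5 billion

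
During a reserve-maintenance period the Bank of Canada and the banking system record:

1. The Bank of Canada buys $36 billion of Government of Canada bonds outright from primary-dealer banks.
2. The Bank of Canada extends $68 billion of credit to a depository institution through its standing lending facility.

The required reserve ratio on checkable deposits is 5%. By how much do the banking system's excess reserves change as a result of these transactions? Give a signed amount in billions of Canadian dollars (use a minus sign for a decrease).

+$104 billion

OMO purchase (from banks) $36 billion: reserves +$36B, deposits 0.
Discount-window loan $68 billion: reserves +$68B, deposits 0.
Totals: Δreserves = +$104B, Δdeposits = 0.
Δrequired reserves = 5% × 0 = 0.
Δexcess reserves = Δreserves − Δrequired = +$104B − (0) = +$104 billion.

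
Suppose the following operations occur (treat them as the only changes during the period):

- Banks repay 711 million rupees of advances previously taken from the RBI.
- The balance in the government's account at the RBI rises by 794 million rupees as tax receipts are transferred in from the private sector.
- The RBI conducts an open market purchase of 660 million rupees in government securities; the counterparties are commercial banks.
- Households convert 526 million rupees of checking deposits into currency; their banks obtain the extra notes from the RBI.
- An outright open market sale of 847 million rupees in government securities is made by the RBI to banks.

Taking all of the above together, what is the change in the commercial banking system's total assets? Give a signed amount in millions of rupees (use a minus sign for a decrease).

RBI balance sheet:
  Assets:      Securities −187M, Loans to banks −711M
  Liabilities: Bank reserves −2218M, Currency in circulation +526M, Government deposits +794M
Commercial banking system:
  Assets:      Reserves at CB −2218M, Securities +187M
  Liabilities: Checkable deposits −1320M, Borrowings from CB −711M
Change in total bank assets = -2031 million.

-2031 million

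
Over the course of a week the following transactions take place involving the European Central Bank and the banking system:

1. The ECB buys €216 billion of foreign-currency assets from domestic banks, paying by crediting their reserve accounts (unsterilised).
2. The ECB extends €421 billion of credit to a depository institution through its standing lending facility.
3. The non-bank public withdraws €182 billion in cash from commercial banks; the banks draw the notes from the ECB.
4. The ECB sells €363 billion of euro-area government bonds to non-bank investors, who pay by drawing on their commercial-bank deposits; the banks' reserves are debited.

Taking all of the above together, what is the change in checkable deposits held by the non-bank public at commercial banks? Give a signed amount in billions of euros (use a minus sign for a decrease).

FX purchase €216 billion: the counterparty is a bank, so public deposits are unchanged → 0.
Discount-window loan €421 billion: the counterparty is a bank, so public deposits are unchanged → 0.
Currency withdrawal €182 billion: non-bank counterparties' bank balances fall → −€182B.
Asset sale (to non-banks) €363 billion: non-bank counterparties' bank balances fall → −€363B.
Net: 0 + 0 − 182 − 363 = -€545 billion.

-€545 billion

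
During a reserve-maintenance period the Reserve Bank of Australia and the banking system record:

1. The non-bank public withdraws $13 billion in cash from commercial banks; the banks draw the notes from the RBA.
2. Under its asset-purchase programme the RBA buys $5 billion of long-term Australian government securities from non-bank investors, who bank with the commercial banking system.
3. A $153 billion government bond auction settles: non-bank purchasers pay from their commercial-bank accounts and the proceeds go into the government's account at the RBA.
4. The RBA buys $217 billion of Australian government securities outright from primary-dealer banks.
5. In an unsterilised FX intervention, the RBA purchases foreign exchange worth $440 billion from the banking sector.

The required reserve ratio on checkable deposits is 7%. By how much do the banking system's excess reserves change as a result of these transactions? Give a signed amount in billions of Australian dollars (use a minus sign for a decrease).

+$507.27 billion

Currency withdrawal $13 billion: reserves −$13B, deposits −$13B.
Asset purchase (from non-banks) $5 billion: reserves +$5B, deposits +$5B.
Government account inflow $153 billion: reserves −$153B, deposits −$153B.
OMO purchase (from banks) $217 billion: reserves +$217B, deposits 0.
FX purchase $440 billion: reserves +$440B, deposits 0.
Totals: Δreserves = +$496B, Δdeposits = −$161B.
Δrequired reserves = 7% × −$161B = −$11.27B.
Δexcess reserves = Δreserves − Δrequired = +$496B − (−$11.27B) = +$507.27 billion.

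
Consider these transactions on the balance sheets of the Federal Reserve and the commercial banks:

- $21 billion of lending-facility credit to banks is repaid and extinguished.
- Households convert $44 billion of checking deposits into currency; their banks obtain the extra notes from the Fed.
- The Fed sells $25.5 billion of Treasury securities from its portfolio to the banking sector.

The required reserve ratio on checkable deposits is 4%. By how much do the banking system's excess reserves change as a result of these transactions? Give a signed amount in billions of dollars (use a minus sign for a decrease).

Discount-window repayment $21 billion: reserves −$21B, deposits 0.
Currency withdrawal $44 billion: reserves −$44B, deposits −$44B.
OMO sale (to banks) $25.5 billion: reserves −$25.5B, deposits 0.
Totals: Δreserves = −$90.5B, Δdeposits = −$44B.
Δrequired reserves = 4% × −$44B = −$1.76B.
Δexcess reserves = Δreserves − Δrequired = −$90.5B − (−$1.76B) = -$88.74 billion.

-$88.74 billion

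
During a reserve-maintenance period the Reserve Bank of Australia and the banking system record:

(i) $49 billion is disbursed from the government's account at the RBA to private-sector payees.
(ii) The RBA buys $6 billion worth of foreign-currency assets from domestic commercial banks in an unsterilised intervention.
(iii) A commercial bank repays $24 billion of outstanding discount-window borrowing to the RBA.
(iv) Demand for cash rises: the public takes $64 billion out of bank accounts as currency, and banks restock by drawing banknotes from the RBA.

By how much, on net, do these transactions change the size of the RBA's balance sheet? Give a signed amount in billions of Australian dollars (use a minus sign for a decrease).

-$18 billion

Government spending $49 billion: only the composition of liabilities changes → 0.
FX purchase $6 billion: an RBA asset is acquired → +$6B.
Discount-window repayment $24 billion: an RBA asset is shed → −$24B.
Currency withdrawal $64 billion: only the composition of liabilities changes → 0.
Net: 0 + 6 − 24 + 0 = -$18 billion.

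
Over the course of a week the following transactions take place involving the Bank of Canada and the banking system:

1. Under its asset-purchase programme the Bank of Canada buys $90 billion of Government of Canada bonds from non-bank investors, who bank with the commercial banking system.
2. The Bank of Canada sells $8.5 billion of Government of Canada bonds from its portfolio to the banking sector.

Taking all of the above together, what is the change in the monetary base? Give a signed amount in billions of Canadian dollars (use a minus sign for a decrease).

Asset purchase (from non-banks) $90 billion: Bank of Canada balance sheet expands → +$90B.
OMO sale (to banks) $8.5 billion: Bank of Canada balance sheet contracts → −$8.5B.
Net: 90 − 8.5 = +$81.5 billion.

+$81.5 billion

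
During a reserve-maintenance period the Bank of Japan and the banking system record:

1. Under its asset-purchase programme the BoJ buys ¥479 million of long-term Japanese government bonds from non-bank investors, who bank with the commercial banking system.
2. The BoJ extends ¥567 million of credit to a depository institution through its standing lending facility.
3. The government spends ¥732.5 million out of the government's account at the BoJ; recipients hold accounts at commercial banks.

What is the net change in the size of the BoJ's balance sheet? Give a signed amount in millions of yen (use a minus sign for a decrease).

+¥1046 million

BoJ balance sheet:
  Assets:      Securities +¥479M, Loans to banks +¥567M
  Liabilities: Bank reserves +¥1778.5M, Government deposits −¥732.5M
Change in total BoJ assets = +¥1046 million.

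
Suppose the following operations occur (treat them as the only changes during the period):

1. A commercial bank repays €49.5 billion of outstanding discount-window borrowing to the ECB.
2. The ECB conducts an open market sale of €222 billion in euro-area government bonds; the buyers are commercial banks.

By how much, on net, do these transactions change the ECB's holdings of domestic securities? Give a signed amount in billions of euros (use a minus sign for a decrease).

-€222 billion

ECB balance sheet:
  Assets:      Securities −€222B, Loans to banks −€49.5B
  Liabilities: Bank reserves −€271.5B
So the change in the ECB's holdings of domestic securities is -€222 billion.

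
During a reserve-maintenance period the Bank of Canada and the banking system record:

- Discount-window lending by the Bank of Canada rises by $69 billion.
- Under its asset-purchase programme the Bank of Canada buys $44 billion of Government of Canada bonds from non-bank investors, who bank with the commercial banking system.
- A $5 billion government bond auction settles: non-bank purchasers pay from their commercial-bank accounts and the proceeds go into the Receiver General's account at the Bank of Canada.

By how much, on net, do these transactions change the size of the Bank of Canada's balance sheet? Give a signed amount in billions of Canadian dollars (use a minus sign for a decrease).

Bank of Canada balance sheet:
  Assets:      Securities +$44B, Loans to banks +$69B
  Liabilities: Bank reserves +$108B, Government deposits +$5B
Change in total Bank of Canada assets = +$113 billion.

+$113 billion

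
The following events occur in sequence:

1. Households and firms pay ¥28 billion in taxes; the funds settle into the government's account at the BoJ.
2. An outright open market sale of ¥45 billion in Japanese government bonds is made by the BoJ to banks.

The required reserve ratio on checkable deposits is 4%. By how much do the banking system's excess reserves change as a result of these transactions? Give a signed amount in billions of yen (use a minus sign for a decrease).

Government account inflow ¥28 billion: reserves −¥28B, deposits −¥28B.
OMO sale (to banks) ¥45 billion: reserves −¥45B, deposits 0.
Totals: Δreserves = −¥73B, Δdeposits = −¥28B.
Δrequired reserves = 4% × −¥28B = −¥1.12B.
Δexcess reserves = Δreserves − Δrequired = −¥73B − (−¥1.12B) = -¥71.88 billion.

-¥71.88 billion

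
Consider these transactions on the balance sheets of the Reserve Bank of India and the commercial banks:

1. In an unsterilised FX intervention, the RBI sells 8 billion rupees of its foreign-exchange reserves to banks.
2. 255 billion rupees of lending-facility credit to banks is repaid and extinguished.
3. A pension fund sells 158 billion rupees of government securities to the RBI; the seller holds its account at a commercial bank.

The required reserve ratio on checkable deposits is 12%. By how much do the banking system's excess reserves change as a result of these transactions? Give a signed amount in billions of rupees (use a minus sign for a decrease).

FX sale 8 billion rupees: reserves −8B, deposits 0.
Discount-window repayment 255 billion rupees: reserves −255B, deposits 0.
Asset purchase (from non-banks) 158 billion rupees: reserves +158B, deposits +158B.
Totals: Δreserves = −105B, Δdeposits = +158B.
Δrequired reserves = 12% × +158B = +18.96B.
Δexcess reserves = Δreserves − Δrequired = −105B − (+18.96B) = -123.96 billion.

-123.96 billion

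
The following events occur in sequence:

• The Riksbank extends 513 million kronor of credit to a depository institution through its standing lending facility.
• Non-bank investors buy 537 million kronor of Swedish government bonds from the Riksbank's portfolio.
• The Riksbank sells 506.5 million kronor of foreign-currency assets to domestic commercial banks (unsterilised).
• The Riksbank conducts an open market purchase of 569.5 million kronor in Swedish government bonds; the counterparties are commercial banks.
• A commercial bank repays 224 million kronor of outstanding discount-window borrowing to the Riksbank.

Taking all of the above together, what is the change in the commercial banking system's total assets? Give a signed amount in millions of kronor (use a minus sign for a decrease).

Riksbank balance sheet:
  Assets:      Securities +32.5M, Loans to banks +289M, Foreign assets −506.5M
  Liabilities: Bank reserves −185M
Commercial banking system:
  Assets:      Reserves at CB −185M, Securities −569.5M, Foreign assets +506.5M
  Liabilities: Checkable deposits −537M, Borrowings from CB +289M
Change in total bank assets = -248 million.

-248 million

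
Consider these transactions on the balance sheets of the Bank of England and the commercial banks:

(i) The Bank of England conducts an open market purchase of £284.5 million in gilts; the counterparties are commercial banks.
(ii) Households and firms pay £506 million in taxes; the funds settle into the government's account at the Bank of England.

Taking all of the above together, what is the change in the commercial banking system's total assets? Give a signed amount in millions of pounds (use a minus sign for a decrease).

-£506 million

OMO purchase (from banks) £284.5 million: just an asset swap on bank balance sheets → 0.
Government account inflow £506 million: bank balance sheets shrink → −£506M.
Net: 0 − 506 = -£506 million.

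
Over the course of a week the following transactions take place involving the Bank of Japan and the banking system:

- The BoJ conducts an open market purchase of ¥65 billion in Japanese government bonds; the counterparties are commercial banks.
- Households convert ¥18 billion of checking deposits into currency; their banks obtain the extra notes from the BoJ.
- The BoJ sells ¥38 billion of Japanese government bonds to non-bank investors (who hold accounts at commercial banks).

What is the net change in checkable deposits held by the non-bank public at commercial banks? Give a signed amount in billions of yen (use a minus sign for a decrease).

BoJ balance sheet:
  Assets:      Securities +¥27B
  Liabilities: Bank reserves +¥9B, Currency in circulation +¥18B
Commercial banking system:
  Assets:      Reserves at CB +¥9B, Securities −¥65B
  Liabilities: Checkable deposits −¥56B
So the change in checkable deposits held by the non-bank public at commercial banks is -¥56 billion.

-¥56 billion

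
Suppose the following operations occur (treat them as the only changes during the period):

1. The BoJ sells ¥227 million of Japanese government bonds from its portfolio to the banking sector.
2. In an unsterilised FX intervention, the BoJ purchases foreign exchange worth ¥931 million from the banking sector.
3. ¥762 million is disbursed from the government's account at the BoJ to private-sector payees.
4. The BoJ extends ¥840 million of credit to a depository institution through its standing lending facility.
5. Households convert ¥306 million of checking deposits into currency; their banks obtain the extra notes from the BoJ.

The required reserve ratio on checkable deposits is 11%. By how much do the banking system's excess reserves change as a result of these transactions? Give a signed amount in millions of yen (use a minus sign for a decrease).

+¥1949.84 million

OMO sale (to banks) ¥227 million: reserves −¥227M, deposits 0.
FX purchase ¥931 million: reserves +¥931M, deposits 0.
Government spending ¥762 million: reserves +¥762M, deposits +¥762M.
Discount-window loan ¥840 million: reserves +¥840M, deposits 0.
Currency withdrawal ¥306 million: reserves −¥306M, deposits −¥306M.
Totals: Δreserves = +¥2000M, Δdeposits = +¥456M.
Δrequired reserves = 11% × +¥456M = +¥50.16M.
Δexcess reserves = Δreserves − Δrequired = +¥2000M − (+¥50.16M) = +¥1949.84 million.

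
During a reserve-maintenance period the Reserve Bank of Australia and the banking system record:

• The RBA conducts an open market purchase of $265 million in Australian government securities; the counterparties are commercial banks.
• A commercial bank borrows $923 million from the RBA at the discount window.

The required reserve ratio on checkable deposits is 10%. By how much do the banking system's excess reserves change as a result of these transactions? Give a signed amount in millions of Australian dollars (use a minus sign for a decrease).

+$1188 million

OMO purchase (from banks) $265 million: reserves +$265M, deposits 0.
Discount-window loan $923 million: reserves +$923M, deposits 0.
Totals: Δreserves = +$1188M, Δdeposits = 0.
Δrequired reserves = 10% × 0 = 0.
Δexcess reserves = Δreserves − Δrequired = +$1188M − (0) = +$1188 million.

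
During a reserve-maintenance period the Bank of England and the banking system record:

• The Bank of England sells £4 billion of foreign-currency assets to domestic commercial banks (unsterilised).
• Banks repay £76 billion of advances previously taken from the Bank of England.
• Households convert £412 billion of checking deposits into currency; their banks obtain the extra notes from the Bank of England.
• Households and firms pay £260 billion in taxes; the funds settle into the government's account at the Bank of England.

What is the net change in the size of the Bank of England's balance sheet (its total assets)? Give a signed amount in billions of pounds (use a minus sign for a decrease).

FX sale £4 billion: a Bank of England asset is shed → −£4B.
Discount-window repayment £76 billion: a Bank of England asset is shed → −£76B.
Currency withdrawal £412 billion: only the composition of liabilities changes → 0.
Government account inflow £260 billion: only the composition of liabilities changes → 0.
Net: −4 − 76 + 0 + 0 = -£80 billion.

-£80 billion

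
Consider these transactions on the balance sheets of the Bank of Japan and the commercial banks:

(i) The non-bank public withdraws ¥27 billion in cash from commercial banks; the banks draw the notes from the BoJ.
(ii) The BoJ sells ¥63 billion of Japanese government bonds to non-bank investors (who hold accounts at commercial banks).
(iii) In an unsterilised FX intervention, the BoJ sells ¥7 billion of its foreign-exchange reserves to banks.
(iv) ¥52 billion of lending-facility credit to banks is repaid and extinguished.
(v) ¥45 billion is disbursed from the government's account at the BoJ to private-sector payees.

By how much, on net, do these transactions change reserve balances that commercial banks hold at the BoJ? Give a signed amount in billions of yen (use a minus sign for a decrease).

-¥104 billion

BoJ balance sheet:
  Assets:      Securities −¥63B, Loans to banks −¥52B, Foreign assets −¥7B
  Liabilities: Bank reserves −¥104B, Currency in circulation +¥27B, Government deposits −¥45B
Commercial banking system:
  Assets:      Reserves at CB −¥104B, Foreign assets +¥7B
  Liabilities: Checkable deposits −¥45B, Borrowings from CB −¥52B
So the change in reserve balances that commercial banks hold at the BoJ is -¥104 billion.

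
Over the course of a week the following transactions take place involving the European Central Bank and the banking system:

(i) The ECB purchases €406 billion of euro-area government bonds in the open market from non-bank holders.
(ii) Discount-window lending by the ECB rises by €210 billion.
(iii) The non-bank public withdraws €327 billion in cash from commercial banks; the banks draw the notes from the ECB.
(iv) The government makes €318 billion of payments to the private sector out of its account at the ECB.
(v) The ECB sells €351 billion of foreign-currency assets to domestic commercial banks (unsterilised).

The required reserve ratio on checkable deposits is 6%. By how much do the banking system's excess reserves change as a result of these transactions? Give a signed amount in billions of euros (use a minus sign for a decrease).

Asset purchase (from non-banks) €406 billion: reserves +€406B, deposits +€406B.
Discount-window loan €210 billion: reserves +€210B, deposits 0.
Currency withdrawal €327 billion: reserves −€327B, deposits −€327B.
Government spending €318 billion: reserves +€318B, deposits +€318B.
FX sale €351 billion: reserves −€351B, deposits 0.
Totals: Δreserves = +€256B, Δdeposits = +€397B.
Δrequired reserves = 6% × +€397B = +€23.82B.
Δexcess reserves = Δreserves − Δrequired = +€256B − (+€23.82B) = +€232.18 billion.

+€232.18 billion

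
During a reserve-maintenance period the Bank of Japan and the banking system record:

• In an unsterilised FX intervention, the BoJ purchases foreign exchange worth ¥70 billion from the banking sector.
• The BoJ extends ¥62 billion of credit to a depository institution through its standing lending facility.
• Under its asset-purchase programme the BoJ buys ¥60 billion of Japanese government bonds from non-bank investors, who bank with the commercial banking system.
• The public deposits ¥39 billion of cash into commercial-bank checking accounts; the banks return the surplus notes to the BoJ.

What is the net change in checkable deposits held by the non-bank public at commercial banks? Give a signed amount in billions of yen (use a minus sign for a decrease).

+¥99 billion

FX purchase ¥70 billion: the counterparty is a bank, so public deposits are unchanged → 0.
Discount-window loan ¥62 billion: the counterparty is a bank, so public deposits are unchanged → 0.
Asset purchase (from non-banks) ¥60 billion: non-bank counterparties' bank balances rise → +¥60B.
Currency deposit ¥39 billion: non-bank counterparties' bank balances rise → +¥39B.
Net: 0 + 0 + 60 + 39 = +¥99 billion.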